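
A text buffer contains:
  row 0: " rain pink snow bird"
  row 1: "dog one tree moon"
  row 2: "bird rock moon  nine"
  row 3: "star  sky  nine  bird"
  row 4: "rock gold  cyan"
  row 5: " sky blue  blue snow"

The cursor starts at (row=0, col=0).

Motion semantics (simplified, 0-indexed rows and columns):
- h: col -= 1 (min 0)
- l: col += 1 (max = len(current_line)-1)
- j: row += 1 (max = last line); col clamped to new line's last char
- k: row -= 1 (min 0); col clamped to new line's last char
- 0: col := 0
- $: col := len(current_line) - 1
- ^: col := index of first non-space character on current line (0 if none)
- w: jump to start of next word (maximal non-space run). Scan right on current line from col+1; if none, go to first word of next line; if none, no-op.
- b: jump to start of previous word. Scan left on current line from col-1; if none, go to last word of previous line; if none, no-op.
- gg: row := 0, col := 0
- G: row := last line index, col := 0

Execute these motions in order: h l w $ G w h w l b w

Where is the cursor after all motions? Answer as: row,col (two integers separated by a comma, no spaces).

Answer: 5,5

Derivation:
After 1 (h): row=0 col=0 char='_'
After 2 (l): row=0 col=1 char='r'
After 3 (w): row=0 col=6 char='p'
After 4 ($): row=0 col=19 char='d'
After 5 (G): row=5 col=0 char='_'
After 6 (w): row=5 col=1 char='s'
After 7 (h): row=5 col=0 char='_'
After 8 (w): row=5 col=1 char='s'
After 9 (l): row=5 col=2 char='k'
After 10 (b): row=5 col=1 char='s'
After 11 (w): row=5 col=5 char='b'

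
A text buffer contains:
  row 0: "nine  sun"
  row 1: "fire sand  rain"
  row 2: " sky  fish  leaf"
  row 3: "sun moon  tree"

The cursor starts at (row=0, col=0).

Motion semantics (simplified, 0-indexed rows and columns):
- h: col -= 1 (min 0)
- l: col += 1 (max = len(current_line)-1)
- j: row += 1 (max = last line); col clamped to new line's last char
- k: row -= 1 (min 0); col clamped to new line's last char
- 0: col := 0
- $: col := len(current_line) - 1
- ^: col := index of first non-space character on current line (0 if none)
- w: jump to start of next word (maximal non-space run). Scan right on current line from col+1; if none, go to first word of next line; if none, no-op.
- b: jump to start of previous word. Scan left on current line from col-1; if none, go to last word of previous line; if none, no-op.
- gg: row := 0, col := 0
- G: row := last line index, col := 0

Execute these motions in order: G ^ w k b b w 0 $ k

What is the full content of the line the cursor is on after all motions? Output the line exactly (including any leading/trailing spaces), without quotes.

After 1 (G): row=3 col=0 char='s'
After 2 (^): row=3 col=0 char='s'
After 3 (w): row=3 col=4 char='m'
After 4 (k): row=2 col=4 char='_'
After 5 (b): row=2 col=1 char='s'
After 6 (b): row=1 col=11 char='r'
After 7 (w): row=2 col=1 char='s'
After 8 (0): row=2 col=0 char='_'
After 9 ($): row=2 col=15 char='f'
After 10 (k): row=1 col=14 char='n'

Answer: fire sand  rain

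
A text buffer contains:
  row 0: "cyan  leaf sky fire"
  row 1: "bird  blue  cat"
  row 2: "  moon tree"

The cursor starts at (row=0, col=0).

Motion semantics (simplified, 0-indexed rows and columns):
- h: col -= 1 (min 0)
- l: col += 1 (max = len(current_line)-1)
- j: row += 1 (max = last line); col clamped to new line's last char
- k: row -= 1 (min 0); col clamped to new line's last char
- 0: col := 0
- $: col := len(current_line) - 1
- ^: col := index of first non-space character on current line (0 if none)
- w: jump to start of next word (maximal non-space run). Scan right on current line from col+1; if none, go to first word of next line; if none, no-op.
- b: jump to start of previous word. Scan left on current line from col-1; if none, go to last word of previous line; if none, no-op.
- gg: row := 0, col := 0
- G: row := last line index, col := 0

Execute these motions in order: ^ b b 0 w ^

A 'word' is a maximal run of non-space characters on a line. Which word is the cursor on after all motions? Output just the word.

After 1 (^): row=0 col=0 char='c'
After 2 (b): row=0 col=0 char='c'
After 3 (b): row=0 col=0 char='c'
After 4 (0): row=0 col=0 char='c'
After 5 (w): row=0 col=6 char='l'
After 6 (^): row=0 col=0 char='c'

Answer: cyan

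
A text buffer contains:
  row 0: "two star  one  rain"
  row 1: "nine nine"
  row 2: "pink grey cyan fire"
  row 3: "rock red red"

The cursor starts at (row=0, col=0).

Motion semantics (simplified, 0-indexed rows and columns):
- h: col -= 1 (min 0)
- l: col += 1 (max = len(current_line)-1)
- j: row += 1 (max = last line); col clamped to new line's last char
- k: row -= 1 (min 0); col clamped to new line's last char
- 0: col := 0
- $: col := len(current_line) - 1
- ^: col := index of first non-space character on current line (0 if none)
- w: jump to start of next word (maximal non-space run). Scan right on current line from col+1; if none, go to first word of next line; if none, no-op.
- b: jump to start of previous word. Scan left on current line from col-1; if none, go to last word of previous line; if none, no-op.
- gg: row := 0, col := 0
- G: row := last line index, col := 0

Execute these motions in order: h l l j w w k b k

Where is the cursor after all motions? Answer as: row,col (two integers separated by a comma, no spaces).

After 1 (h): row=0 col=0 char='t'
After 2 (l): row=0 col=1 char='w'
After 3 (l): row=0 col=2 char='o'
After 4 (j): row=1 col=2 char='n'
After 5 (w): row=1 col=5 char='n'
After 6 (w): row=2 col=0 char='p'
After 7 (k): row=1 col=0 char='n'
After 8 (b): row=0 col=15 char='r'
After 9 (k): row=0 col=15 char='r'

Answer: 0,15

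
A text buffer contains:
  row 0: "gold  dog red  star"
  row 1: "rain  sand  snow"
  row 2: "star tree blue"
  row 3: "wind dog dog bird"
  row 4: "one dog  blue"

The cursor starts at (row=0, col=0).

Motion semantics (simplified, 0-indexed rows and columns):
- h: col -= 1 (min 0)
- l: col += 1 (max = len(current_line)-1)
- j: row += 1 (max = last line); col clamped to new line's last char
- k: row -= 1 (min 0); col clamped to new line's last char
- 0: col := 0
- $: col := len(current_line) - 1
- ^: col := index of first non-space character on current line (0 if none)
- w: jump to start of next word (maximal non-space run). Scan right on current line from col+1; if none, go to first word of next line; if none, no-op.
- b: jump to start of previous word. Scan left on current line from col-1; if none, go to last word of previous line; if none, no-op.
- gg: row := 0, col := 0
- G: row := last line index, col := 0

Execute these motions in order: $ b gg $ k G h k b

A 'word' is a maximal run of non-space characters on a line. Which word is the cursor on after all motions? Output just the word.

Answer: blue

Derivation:
After 1 ($): row=0 col=18 char='r'
After 2 (b): row=0 col=15 char='s'
After 3 (gg): row=0 col=0 char='g'
After 4 ($): row=0 col=18 char='r'
After 5 (k): row=0 col=18 char='r'
After 6 (G): row=4 col=0 char='o'
After 7 (h): row=4 col=0 char='o'
After 8 (k): row=3 col=0 char='w'
After 9 (b): row=2 col=10 char='b'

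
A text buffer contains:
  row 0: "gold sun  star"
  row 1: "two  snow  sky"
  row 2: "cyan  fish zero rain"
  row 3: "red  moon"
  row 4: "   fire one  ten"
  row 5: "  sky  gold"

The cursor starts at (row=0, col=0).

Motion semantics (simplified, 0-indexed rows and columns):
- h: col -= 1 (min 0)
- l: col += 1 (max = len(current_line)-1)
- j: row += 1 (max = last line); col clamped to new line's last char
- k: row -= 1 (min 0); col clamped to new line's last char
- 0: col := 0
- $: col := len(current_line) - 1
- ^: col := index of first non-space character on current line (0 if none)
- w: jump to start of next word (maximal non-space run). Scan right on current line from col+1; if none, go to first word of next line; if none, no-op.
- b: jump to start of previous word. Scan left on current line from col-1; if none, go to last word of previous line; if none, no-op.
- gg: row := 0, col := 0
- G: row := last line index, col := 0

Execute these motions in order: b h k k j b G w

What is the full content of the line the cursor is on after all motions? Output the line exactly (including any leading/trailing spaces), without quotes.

Answer:   sky  gold

Derivation:
After 1 (b): row=0 col=0 char='g'
After 2 (h): row=0 col=0 char='g'
After 3 (k): row=0 col=0 char='g'
After 4 (k): row=0 col=0 char='g'
After 5 (j): row=1 col=0 char='t'
After 6 (b): row=0 col=10 char='s'
After 7 (G): row=5 col=0 char='_'
After 8 (w): row=5 col=2 char='s'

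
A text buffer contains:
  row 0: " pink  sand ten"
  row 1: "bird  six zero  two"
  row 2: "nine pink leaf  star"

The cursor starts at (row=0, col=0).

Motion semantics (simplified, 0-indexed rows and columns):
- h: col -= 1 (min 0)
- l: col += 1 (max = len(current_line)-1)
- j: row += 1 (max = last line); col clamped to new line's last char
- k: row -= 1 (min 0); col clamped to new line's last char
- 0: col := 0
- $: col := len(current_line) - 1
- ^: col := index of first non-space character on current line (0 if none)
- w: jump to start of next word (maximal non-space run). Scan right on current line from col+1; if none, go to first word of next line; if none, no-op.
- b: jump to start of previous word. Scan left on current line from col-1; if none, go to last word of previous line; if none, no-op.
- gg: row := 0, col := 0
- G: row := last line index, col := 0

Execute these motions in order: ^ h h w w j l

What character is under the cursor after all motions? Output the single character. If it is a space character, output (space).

After 1 (^): row=0 col=1 char='p'
After 2 (h): row=0 col=0 char='_'
After 3 (h): row=0 col=0 char='_'
After 4 (w): row=0 col=1 char='p'
After 5 (w): row=0 col=7 char='s'
After 6 (j): row=1 col=7 char='i'
After 7 (l): row=1 col=8 char='x'

Answer: x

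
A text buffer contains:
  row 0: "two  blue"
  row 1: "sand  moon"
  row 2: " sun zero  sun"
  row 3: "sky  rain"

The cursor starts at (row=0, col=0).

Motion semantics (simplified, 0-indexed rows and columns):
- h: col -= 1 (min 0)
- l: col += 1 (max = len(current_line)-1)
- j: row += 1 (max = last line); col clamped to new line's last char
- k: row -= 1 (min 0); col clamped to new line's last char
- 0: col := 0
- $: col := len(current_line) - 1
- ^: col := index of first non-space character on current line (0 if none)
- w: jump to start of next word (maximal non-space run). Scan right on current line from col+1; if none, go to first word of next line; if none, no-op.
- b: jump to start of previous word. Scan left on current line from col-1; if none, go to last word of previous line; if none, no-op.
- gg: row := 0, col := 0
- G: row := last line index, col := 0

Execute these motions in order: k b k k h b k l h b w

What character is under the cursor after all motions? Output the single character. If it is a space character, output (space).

Answer: b

Derivation:
After 1 (k): row=0 col=0 char='t'
After 2 (b): row=0 col=0 char='t'
After 3 (k): row=0 col=0 char='t'
After 4 (k): row=0 col=0 char='t'
After 5 (h): row=0 col=0 char='t'
After 6 (b): row=0 col=0 char='t'
After 7 (k): row=0 col=0 char='t'
After 8 (l): row=0 col=1 char='w'
After 9 (h): row=0 col=0 char='t'
After 10 (b): row=0 col=0 char='t'
After 11 (w): row=0 col=5 char='b'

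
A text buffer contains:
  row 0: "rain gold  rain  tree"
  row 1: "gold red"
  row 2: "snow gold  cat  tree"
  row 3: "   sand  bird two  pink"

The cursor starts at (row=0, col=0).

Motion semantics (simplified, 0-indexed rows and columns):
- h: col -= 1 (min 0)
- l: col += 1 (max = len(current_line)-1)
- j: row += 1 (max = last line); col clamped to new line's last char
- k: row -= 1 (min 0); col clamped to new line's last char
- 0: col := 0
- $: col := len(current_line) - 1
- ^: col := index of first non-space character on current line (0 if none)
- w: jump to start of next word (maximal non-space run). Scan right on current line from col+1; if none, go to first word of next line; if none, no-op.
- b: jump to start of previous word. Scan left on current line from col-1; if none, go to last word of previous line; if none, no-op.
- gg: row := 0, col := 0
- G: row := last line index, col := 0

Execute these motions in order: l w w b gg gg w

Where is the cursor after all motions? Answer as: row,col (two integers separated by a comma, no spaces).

Answer: 0,5

Derivation:
After 1 (l): row=0 col=1 char='a'
After 2 (w): row=0 col=5 char='g'
After 3 (w): row=0 col=11 char='r'
After 4 (b): row=0 col=5 char='g'
After 5 (gg): row=0 col=0 char='r'
After 6 (gg): row=0 col=0 char='r'
After 7 (w): row=0 col=5 char='g'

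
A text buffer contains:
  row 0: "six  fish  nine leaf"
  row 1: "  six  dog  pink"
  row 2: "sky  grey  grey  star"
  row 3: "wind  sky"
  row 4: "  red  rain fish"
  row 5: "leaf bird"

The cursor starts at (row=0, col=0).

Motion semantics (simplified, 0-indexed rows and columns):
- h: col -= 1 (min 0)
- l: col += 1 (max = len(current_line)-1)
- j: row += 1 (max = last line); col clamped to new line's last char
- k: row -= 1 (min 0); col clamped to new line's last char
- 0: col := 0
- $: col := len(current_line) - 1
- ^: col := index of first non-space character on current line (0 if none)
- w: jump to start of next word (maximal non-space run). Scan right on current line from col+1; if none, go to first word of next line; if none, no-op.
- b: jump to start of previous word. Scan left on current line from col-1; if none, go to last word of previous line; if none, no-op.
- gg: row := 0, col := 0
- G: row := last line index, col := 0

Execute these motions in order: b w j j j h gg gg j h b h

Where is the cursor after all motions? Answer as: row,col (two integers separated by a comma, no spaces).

Answer: 0,15

Derivation:
After 1 (b): row=0 col=0 char='s'
After 2 (w): row=0 col=5 char='f'
After 3 (j): row=1 col=5 char='_'
After 4 (j): row=2 col=5 char='g'
After 5 (j): row=3 col=5 char='_'
After 6 (h): row=3 col=4 char='_'
After 7 (gg): row=0 col=0 char='s'
After 8 (gg): row=0 col=0 char='s'
After 9 (j): row=1 col=0 char='_'
After 10 (h): row=1 col=0 char='_'
After 11 (b): row=0 col=16 char='l'
After 12 (h): row=0 col=15 char='_'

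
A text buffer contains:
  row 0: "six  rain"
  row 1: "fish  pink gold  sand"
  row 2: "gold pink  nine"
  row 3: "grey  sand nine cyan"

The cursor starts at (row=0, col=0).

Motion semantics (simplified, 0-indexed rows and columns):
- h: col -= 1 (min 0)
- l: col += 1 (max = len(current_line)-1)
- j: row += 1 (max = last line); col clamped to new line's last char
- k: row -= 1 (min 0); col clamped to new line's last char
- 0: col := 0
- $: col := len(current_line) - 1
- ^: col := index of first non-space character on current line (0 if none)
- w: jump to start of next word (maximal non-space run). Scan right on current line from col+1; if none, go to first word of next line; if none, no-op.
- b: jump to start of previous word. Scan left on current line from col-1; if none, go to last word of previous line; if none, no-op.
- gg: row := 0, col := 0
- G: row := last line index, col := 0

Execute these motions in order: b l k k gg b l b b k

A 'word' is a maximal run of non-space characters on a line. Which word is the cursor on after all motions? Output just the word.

After 1 (b): row=0 col=0 char='s'
After 2 (l): row=0 col=1 char='i'
After 3 (k): row=0 col=1 char='i'
After 4 (k): row=0 col=1 char='i'
After 5 (gg): row=0 col=0 char='s'
After 6 (b): row=0 col=0 char='s'
After 7 (l): row=0 col=1 char='i'
After 8 (b): row=0 col=0 char='s'
After 9 (b): row=0 col=0 char='s'
After 10 (k): row=0 col=0 char='s'

Answer: six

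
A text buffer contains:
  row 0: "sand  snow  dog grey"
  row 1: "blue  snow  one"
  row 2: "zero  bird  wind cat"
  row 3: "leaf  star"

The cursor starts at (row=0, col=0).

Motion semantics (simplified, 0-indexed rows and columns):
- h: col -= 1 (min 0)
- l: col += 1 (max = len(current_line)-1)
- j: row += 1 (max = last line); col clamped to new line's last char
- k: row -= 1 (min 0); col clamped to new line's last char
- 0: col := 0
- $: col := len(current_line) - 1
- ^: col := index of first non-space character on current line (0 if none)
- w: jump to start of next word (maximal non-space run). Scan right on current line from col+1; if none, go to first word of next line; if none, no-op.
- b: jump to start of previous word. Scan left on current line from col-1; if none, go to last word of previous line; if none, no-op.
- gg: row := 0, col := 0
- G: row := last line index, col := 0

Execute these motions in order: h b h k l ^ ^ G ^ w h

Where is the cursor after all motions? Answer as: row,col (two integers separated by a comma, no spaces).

Answer: 3,5

Derivation:
After 1 (h): row=0 col=0 char='s'
After 2 (b): row=0 col=0 char='s'
After 3 (h): row=0 col=0 char='s'
After 4 (k): row=0 col=0 char='s'
After 5 (l): row=0 col=1 char='a'
After 6 (^): row=0 col=0 char='s'
After 7 (^): row=0 col=0 char='s'
After 8 (G): row=3 col=0 char='l'
After 9 (^): row=3 col=0 char='l'
After 10 (w): row=3 col=6 char='s'
After 11 (h): row=3 col=5 char='_'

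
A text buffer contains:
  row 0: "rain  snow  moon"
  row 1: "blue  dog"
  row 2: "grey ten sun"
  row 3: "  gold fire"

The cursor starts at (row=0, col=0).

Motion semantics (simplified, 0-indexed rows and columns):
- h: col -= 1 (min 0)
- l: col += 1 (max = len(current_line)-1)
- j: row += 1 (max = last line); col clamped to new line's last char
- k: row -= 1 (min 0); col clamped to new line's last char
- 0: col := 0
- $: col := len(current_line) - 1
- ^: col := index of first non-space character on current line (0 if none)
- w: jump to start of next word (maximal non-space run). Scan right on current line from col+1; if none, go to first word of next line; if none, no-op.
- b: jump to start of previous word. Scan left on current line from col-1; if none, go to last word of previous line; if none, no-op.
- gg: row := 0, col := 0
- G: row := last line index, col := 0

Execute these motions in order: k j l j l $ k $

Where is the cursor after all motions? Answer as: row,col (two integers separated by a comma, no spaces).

Answer: 1,8

Derivation:
After 1 (k): row=0 col=0 char='r'
After 2 (j): row=1 col=0 char='b'
After 3 (l): row=1 col=1 char='l'
After 4 (j): row=2 col=1 char='r'
After 5 (l): row=2 col=2 char='e'
After 6 ($): row=2 col=11 char='n'
After 7 (k): row=1 col=8 char='g'
After 8 ($): row=1 col=8 char='g'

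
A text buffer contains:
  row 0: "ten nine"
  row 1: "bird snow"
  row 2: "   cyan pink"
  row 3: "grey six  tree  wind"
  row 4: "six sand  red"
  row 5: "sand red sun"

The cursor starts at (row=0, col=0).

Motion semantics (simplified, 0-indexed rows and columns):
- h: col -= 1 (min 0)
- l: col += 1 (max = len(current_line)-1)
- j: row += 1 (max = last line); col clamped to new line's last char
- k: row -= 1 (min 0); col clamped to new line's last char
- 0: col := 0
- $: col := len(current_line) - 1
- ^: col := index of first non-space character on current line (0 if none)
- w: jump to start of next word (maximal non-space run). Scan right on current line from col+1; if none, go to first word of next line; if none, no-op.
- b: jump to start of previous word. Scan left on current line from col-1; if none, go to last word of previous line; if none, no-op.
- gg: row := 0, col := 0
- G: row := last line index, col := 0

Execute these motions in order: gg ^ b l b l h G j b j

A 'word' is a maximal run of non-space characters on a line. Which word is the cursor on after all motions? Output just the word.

Answer: sun

Derivation:
After 1 (gg): row=0 col=0 char='t'
After 2 (^): row=0 col=0 char='t'
After 3 (b): row=0 col=0 char='t'
After 4 (l): row=0 col=1 char='e'
After 5 (b): row=0 col=0 char='t'
After 6 (l): row=0 col=1 char='e'
After 7 (h): row=0 col=0 char='t'
After 8 (G): row=5 col=0 char='s'
After 9 (j): row=5 col=0 char='s'
After 10 (b): row=4 col=10 char='r'
After 11 (j): row=5 col=10 char='u'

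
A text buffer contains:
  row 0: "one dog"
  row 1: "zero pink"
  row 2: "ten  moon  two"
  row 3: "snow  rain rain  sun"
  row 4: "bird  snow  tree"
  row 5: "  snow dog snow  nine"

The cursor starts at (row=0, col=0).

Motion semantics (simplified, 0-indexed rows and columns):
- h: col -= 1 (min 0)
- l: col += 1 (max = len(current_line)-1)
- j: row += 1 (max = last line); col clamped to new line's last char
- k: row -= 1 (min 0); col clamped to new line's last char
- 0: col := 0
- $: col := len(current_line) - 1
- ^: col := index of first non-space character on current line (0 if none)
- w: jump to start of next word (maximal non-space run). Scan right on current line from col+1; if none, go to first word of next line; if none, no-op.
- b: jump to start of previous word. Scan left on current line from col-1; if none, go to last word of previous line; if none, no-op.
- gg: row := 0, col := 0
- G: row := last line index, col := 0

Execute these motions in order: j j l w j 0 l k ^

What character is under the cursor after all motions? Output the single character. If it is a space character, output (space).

Answer: t

Derivation:
After 1 (j): row=1 col=0 char='z'
After 2 (j): row=2 col=0 char='t'
After 3 (l): row=2 col=1 char='e'
After 4 (w): row=2 col=5 char='m'
After 5 (j): row=3 col=5 char='_'
After 6 (0): row=3 col=0 char='s'
After 7 (l): row=3 col=1 char='n'
After 8 (k): row=2 col=1 char='e'
After 9 (^): row=2 col=0 char='t'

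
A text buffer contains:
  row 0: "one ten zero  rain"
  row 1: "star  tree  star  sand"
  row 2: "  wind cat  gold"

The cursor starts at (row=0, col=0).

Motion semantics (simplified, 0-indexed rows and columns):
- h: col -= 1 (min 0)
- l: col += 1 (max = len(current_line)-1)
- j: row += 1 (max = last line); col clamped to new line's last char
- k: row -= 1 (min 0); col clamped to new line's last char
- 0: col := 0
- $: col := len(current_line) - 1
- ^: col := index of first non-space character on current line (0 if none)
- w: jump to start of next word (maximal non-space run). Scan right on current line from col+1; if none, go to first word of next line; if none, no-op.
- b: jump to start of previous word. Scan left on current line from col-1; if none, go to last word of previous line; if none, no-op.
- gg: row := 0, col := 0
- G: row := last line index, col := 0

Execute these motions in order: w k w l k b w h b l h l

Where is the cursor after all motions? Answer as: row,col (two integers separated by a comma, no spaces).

Answer: 0,9

Derivation:
After 1 (w): row=0 col=4 char='t'
After 2 (k): row=0 col=4 char='t'
After 3 (w): row=0 col=8 char='z'
After 4 (l): row=0 col=9 char='e'
After 5 (k): row=0 col=9 char='e'
After 6 (b): row=0 col=8 char='z'
After 7 (w): row=0 col=14 char='r'
After 8 (h): row=0 col=13 char='_'
After 9 (b): row=0 col=8 char='z'
After 10 (l): row=0 col=9 char='e'
After 11 (h): row=0 col=8 char='z'
After 12 (l): row=0 col=9 char='e'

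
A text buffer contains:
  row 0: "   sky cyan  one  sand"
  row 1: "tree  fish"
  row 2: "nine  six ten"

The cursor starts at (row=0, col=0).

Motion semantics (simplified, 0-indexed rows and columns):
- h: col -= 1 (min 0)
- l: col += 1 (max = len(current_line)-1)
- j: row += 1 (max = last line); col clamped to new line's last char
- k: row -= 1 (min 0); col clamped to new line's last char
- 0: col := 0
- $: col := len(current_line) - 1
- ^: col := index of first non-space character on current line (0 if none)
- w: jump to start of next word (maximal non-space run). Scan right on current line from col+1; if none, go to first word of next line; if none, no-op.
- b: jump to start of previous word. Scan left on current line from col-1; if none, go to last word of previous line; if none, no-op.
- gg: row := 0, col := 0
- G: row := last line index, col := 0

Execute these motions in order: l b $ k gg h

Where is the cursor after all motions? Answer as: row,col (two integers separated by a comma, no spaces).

After 1 (l): row=0 col=1 char='_'
After 2 (b): row=0 col=1 char='_'
After 3 ($): row=0 col=21 char='d'
After 4 (k): row=0 col=21 char='d'
After 5 (gg): row=0 col=0 char='_'
After 6 (h): row=0 col=0 char='_'

Answer: 0,0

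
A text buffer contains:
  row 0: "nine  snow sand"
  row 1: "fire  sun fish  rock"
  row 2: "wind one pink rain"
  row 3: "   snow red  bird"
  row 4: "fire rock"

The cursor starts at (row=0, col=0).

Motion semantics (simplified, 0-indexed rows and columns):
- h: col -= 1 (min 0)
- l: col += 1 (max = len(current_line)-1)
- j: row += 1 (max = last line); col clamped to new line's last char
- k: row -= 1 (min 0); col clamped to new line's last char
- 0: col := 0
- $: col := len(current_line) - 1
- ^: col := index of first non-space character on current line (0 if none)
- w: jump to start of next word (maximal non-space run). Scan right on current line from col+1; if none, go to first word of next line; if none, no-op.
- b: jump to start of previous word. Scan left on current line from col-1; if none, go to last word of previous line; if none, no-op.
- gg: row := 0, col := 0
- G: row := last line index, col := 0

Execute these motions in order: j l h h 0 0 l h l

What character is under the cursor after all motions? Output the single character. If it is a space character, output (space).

After 1 (j): row=1 col=0 char='f'
After 2 (l): row=1 col=1 char='i'
After 3 (h): row=1 col=0 char='f'
After 4 (h): row=1 col=0 char='f'
After 5 (0): row=1 col=0 char='f'
After 6 (0): row=1 col=0 char='f'
After 7 (l): row=1 col=1 char='i'
After 8 (h): row=1 col=0 char='f'
After 9 (l): row=1 col=1 char='i'

Answer: i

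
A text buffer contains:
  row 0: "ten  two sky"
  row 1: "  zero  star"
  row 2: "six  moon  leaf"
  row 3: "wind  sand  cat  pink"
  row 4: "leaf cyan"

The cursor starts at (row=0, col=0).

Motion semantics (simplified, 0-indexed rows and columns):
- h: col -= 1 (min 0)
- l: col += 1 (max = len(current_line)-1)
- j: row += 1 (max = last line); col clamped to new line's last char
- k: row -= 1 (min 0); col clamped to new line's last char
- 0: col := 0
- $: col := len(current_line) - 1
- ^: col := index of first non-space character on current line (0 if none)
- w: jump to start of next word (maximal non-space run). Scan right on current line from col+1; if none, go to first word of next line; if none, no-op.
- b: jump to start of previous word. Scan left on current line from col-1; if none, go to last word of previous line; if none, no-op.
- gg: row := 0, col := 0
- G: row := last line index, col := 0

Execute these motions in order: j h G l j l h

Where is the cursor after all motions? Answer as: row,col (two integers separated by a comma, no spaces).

After 1 (j): row=1 col=0 char='_'
After 2 (h): row=1 col=0 char='_'
After 3 (G): row=4 col=0 char='l'
After 4 (l): row=4 col=1 char='e'
After 5 (j): row=4 col=1 char='e'
After 6 (l): row=4 col=2 char='a'
After 7 (h): row=4 col=1 char='e'

Answer: 4,1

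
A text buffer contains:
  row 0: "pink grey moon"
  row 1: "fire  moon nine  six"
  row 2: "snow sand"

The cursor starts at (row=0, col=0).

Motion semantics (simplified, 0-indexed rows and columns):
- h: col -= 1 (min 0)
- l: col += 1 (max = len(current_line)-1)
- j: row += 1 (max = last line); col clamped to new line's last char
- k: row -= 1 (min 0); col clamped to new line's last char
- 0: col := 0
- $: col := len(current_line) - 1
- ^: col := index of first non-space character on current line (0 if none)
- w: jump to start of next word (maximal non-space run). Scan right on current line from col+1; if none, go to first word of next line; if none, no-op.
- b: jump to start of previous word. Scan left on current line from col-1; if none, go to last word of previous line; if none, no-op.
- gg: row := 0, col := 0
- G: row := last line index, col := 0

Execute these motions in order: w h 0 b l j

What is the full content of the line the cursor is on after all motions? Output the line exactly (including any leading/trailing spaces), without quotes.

After 1 (w): row=0 col=5 char='g'
After 2 (h): row=0 col=4 char='_'
After 3 (0): row=0 col=0 char='p'
After 4 (b): row=0 col=0 char='p'
After 5 (l): row=0 col=1 char='i'
After 6 (j): row=1 col=1 char='i'

Answer: fire  moon nine  six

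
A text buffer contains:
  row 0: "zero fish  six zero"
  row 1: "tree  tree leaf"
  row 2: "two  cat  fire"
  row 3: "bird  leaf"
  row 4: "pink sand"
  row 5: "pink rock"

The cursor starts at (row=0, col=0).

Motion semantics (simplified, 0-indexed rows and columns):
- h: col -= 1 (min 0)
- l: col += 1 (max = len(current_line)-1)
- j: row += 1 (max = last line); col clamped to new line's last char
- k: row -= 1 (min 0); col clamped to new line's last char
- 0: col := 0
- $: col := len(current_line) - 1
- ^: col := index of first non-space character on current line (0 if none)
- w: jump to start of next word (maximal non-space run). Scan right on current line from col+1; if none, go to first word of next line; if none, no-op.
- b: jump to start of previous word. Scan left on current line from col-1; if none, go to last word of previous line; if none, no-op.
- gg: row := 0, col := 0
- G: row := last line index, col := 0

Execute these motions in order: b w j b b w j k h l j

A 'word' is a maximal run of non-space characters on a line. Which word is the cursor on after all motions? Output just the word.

After 1 (b): row=0 col=0 char='z'
After 2 (w): row=0 col=5 char='f'
After 3 (j): row=1 col=5 char='_'
After 4 (b): row=1 col=0 char='t'
After 5 (b): row=0 col=15 char='z'
After 6 (w): row=1 col=0 char='t'
After 7 (j): row=2 col=0 char='t'
After 8 (k): row=1 col=0 char='t'
After 9 (h): row=1 col=0 char='t'
After 10 (l): row=1 col=1 char='r'
After 11 (j): row=2 col=1 char='w'

Answer: two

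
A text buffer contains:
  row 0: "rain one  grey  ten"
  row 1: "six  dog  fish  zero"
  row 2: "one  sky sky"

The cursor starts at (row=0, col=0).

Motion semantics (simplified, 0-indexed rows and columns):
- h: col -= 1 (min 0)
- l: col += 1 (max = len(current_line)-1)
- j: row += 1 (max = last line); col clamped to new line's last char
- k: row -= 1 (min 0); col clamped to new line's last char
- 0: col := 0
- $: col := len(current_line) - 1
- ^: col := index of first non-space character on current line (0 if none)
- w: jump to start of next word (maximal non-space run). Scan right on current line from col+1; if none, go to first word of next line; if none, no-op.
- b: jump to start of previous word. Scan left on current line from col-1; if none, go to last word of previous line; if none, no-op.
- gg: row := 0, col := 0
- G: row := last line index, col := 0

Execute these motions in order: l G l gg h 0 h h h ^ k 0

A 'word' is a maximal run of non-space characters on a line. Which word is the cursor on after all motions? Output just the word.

Answer: rain

Derivation:
After 1 (l): row=0 col=1 char='a'
After 2 (G): row=2 col=0 char='o'
After 3 (l): row=2 col=1 char='n'
After 4 (gg): row=0 col=0 char='r'
After 5 (h): row=0 col=0 char='r'
After 6 (0): row=0 col=0 char='r'
After 7 (h): row=0 col=0 char='r'
After 8 (h): row=0 col=0 char='r'
After 9 (h): row=0 col=0 char='r'
After 10 (^): row=0 col=0 char='r'
After 11 (k): row=0 col=0 char='r'
After 12 (0): row=0 col=0 char='r'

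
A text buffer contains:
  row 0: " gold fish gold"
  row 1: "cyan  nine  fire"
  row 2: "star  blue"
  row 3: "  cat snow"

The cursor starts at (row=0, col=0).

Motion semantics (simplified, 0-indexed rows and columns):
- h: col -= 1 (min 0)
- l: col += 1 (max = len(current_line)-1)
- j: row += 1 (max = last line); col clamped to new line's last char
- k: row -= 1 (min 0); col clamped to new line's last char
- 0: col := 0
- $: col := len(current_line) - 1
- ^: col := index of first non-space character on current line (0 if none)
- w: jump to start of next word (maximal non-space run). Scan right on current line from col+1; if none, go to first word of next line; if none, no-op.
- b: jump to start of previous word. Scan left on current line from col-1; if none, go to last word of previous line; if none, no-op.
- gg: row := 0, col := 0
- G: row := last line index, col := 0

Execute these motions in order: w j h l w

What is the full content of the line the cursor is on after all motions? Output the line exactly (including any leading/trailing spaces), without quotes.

After 1 (w): row=0 col=1 char='g'
After 2 (j): row=1 col=1 char='y'
After 3 (h): row=1 col=0 char='c'
After 4 (l): row=1 col=1 char='y'
After 5 (w): row=1 col=6 char='n'

Answer: cyan  nine  fire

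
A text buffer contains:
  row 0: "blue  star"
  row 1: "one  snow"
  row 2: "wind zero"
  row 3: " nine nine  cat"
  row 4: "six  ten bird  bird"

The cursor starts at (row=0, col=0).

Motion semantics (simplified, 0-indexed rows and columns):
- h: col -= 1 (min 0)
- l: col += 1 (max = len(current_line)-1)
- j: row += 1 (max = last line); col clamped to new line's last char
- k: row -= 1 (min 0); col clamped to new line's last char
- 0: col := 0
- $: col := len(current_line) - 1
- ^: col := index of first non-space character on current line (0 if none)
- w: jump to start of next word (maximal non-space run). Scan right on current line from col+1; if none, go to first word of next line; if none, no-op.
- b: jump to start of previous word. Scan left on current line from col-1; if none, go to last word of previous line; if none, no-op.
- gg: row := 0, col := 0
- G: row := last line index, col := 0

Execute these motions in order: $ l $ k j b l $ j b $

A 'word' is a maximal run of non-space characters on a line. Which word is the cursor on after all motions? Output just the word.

After 1 ($): row=0 col=9 char='r'
After 2 (l): row=0 col=9 char='r'
After 3 ($): row=0 col=9 char='r'
After 4 (k): row=0 col=9 char='r'
After 5 (j): row=1 col=8 char='w'
After 6 (b): row=1 col=5 char='s'
After 7 (l): row=1 col=6 char='n'
After 8 ($): row=1 col=8 char='w'
After 9 (j): row=2 col=8 char='o'
After 10 (b): row=2 col=5 char='z'
After 11 ($): row=2 col=8 char='o'

Answer: zero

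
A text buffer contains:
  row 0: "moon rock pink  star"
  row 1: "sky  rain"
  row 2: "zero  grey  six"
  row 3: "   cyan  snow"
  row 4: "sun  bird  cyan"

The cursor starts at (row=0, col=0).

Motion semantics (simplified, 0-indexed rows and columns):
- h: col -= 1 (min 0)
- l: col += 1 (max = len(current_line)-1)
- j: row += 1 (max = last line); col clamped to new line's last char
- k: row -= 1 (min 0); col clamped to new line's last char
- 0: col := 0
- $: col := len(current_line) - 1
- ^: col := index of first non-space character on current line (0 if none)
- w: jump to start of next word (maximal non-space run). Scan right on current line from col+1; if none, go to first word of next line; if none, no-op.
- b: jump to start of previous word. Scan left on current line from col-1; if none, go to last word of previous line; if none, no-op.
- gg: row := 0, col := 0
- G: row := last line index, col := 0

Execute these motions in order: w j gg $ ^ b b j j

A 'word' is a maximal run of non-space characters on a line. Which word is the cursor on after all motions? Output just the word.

Answer: zero

Derivation:
After 1 (w): row=0 col=5 char='r'
After 2 (j): row=1 col=5 char='r'
After 3 (gg): row=0 col=0 char='m'
After 4 ($): row=0 col=19 char='r'
After 5 (^): row=0 col=0 char='m'
After 6 (b): row=0 col=0 char='m'
After 7 (b): row=0 col=0 char='m'
After 8 (j): row=1 col=0 char='s'
After 9 (j): row=2 col=0 char='z'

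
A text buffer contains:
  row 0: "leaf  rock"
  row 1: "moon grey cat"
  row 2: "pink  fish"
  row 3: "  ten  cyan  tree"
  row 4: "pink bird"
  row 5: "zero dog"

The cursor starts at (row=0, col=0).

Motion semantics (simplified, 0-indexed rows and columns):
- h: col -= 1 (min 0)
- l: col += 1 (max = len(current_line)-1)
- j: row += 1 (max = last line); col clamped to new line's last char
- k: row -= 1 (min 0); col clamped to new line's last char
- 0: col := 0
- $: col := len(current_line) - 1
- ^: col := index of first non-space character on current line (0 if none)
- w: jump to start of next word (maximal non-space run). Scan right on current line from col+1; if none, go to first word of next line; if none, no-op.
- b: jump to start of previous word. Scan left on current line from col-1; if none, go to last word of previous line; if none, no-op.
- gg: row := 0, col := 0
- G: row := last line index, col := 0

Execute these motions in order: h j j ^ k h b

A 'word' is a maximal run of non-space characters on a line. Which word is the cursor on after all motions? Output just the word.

After 1 (h): row=0 col=0 char='l'
After 2 (j): row=1 col=0 char='m'
After 3 (j): row=2 col=0 char='p'
After 4 (^): row=2 col=0 char='p'
After 5 (k): row=1 col=0 char='m'
After 6 (h): row=1 col=0 char='m'
After 7 (b): row=0 col=6 char='r'

Answer: rock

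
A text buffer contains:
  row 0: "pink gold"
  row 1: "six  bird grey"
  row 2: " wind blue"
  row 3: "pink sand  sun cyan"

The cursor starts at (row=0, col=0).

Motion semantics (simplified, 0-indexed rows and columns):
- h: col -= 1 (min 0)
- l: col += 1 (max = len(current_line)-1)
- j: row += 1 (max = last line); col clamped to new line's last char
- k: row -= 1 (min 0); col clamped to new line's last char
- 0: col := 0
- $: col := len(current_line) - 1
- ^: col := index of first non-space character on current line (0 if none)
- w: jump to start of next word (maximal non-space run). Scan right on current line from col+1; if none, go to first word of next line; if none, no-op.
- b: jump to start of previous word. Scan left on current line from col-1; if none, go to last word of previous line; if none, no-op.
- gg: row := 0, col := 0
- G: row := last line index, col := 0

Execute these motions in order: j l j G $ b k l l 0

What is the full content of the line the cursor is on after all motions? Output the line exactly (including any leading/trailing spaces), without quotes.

Answer:  wind blue

Derivation:
After 1 (j): row=1 col=0 char='s'
After 2 (l): row=1 col=1 char='i'
After 3 (j): row=2 col=1 char='w'
After 4 (G): row=3 col=0 char='p'
After 5 ($): row=3 col=18 char='n'
After 6 (b): row=3 col=15 char='c'
After 7 (k): row=2 col=9 char='e'
After 8 (l): row=2 col=9 char='e'
After 9 (l): row=2 col=9 char='e'
After 10 (0): row=2 col=0 char='_'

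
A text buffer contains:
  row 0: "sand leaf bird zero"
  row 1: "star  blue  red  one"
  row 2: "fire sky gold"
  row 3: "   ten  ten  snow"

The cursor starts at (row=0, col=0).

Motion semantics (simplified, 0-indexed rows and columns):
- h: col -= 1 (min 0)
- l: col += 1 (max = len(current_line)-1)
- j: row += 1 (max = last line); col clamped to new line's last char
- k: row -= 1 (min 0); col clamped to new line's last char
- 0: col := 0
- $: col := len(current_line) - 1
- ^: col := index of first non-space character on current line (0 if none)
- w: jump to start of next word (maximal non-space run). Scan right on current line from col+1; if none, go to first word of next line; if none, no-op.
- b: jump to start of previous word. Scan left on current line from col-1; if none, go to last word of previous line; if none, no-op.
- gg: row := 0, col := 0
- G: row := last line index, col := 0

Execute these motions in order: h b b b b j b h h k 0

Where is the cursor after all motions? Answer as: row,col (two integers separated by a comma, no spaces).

Answer: 0,0

Derivation:
After 1 (h): row=0 col=0 char='s'
After 2 (b): row=0 col=0 char='s'
After 3 (b): row=0 col=0 char='s'
After 4 (b): row=0 col=0 char='s'
After 5 (b): row=0 col=0 char='s'
After 6 (j): row=1 col=0 char='s'
After 7 (b): row=0 col=15 char='z'
After 8 (h): row=0 col=14 char='_'
After 9 (h): row=0 col=13 char='d'
After 10 (k): row=0 col=13 char='d'
After 11 (0): row=0 col=0 char='s'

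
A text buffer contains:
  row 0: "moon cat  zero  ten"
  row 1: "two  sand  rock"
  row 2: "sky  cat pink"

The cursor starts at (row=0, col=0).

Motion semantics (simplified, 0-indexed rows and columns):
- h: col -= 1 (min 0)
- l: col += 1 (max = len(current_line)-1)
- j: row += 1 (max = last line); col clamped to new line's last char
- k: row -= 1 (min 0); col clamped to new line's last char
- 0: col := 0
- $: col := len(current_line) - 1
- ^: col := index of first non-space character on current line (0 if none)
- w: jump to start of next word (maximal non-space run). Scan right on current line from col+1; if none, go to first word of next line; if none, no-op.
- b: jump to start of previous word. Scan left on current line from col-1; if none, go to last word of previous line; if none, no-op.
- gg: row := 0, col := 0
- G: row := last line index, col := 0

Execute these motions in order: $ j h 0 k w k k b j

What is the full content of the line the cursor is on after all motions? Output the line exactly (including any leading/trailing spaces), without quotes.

After 1 ($): row=0 col=18 char='n'
After 2 (j): row=1 col=14 char='k'
After 3 (h): row=1 col=13 char='c'
After 4 (0): row=1 col=0 char='t'
After 5 (k): row=0 col=0 char='m'
After 6 (w): row=0 col=5 char='c'
After 7 (k): row=0 col=5 char='c'
After 8 (k): row=0 col=5 char='c'
After 9 (b): row=0 col=0 char='m'
After 10 (j): row=1 col=0 char='t'

Answer: two  sand  rock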